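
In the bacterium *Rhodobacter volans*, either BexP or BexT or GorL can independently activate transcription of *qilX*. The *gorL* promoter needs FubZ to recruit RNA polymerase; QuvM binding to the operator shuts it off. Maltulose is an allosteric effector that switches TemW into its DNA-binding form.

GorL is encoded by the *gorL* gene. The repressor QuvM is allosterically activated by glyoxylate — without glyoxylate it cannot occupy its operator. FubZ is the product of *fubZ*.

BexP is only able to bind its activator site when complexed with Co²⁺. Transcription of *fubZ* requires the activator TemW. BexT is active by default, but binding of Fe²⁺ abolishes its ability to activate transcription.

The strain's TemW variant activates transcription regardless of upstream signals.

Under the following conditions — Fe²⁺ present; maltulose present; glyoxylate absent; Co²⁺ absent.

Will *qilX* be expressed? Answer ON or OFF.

ON

Co²⁺ is absent, so BexP is inactive.
Fe²⁺ is present, so BexT is inactive.
Glyoxylate is absent, so QuvM is inactive.
TemW is constitutively active in this strain.
No repressor is bound and TemW is active, so *fubZ* is transcribed.
So FubZ is produced and active.
No repressor is bound and FubZ is active, so *gorL* is transcribed.
So GorL is produced and active.
Activator GorL is present, so *qilX* is transcribed.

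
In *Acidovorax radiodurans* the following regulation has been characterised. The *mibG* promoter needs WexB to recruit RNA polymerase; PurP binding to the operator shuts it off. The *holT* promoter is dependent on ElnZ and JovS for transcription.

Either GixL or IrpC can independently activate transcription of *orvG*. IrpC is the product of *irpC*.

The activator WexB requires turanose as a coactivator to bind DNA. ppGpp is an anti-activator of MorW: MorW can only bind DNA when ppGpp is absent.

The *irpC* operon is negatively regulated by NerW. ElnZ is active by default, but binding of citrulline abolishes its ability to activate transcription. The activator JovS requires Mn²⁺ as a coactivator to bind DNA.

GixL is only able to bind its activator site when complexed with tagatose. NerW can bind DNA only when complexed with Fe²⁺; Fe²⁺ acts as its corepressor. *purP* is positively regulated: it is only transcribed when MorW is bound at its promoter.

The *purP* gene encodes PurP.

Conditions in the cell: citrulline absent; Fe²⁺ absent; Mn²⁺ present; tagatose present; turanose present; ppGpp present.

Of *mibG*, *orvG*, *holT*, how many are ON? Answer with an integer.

3

ppGpp is present, so MorW is inactive.
Required activator MorW is absent, so *purP* is not transcribed.
So PurP is not produced.
Turanose is present, so WexB is active.
No repressor is bound and WexB is active, so *mibG* is transcribed.
→ *mibG* is ON.
Tagatose is present, so GixL is active.
Fe²⁺ is absent, so NerW is inactive.
With no repressor bound, *irpC* is transcribed.
So IrpC is produced and active.
Activator GixL is present, so *orvG* is transcribed.
→ *orvG* is ON.
Citrulline is absent, so ElnZ is active.
Mn²⁺ is present, so JovS is active.
No repressor is bound and ElnZ and JovS are active, so *holT* is transcribed.
→ *holT* is ON.
3 of the 3 genes are transcribed.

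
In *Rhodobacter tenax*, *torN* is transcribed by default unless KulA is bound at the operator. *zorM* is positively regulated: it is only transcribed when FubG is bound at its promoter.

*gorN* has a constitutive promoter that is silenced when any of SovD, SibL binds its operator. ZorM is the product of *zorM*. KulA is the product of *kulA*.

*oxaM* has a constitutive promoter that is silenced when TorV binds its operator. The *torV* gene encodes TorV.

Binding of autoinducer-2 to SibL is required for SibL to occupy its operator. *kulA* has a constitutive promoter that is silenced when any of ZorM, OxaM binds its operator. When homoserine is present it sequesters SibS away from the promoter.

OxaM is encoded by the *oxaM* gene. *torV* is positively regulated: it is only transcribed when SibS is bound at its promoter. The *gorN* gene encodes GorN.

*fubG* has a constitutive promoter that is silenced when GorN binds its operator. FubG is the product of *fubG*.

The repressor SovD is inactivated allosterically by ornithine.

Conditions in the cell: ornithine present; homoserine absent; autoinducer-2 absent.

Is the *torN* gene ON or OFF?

OFF

Ornithine is present, so SovD is inactive.
Autoinducer-2 is absent, so SibL is inactive.
With no repressor bound, *gorN* is transcribed.
So GorN is produced and active.
With repressor GorN bound, *fubG* is not transcribed.
So FubG is not produced.
Required activator FubG is absent, so *zorM* is not transcribed.
So ZorM is not produced.
Homoserine is absent, so SibS is active.
No repressor is bound and SibS is active, so *torV* is transcribed.
So TorV is produced and active.
With repressor TorV bound, *oxaM* is not transcribed.
So OxaM is not produced.
With no repressor bound, *kulA* is transcribed.
So KulA is produced and active.
With repressor KulA bound, *torN* is not transcribed.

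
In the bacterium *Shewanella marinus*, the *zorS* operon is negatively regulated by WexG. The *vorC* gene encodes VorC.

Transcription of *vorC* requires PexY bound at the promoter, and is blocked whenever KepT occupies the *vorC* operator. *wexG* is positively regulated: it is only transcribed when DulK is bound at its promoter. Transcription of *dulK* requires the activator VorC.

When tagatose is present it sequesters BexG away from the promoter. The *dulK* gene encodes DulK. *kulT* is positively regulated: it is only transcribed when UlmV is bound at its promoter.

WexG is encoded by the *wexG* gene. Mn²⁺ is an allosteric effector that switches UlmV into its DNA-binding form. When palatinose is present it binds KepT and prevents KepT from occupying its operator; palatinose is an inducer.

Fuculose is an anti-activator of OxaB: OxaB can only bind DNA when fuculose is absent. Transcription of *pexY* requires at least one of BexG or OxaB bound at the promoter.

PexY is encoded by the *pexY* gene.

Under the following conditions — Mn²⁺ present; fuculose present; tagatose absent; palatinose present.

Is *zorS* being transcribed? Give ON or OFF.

Tagatose is absent, so BexG is active.
Fuculose is present, so OxaB is inactive.
Activator BexG is present, so *pexY* is transcribed.
So PexY is produced and active.
Palatinose is present, so KepT is inactive.
No repressor is bound and PexY is active, so *vorC* is transcribed.
So VorC is produced and active.
No repressor is bound and VorC is active, so *dulK* is transcribed.
So DulK is produced and active.
No repressor is bound and DulK is active, so *wexG* is transcribed.
So WexG is produced and active.
With repressor WexG bound, *zorS* is not transcribed.

OFF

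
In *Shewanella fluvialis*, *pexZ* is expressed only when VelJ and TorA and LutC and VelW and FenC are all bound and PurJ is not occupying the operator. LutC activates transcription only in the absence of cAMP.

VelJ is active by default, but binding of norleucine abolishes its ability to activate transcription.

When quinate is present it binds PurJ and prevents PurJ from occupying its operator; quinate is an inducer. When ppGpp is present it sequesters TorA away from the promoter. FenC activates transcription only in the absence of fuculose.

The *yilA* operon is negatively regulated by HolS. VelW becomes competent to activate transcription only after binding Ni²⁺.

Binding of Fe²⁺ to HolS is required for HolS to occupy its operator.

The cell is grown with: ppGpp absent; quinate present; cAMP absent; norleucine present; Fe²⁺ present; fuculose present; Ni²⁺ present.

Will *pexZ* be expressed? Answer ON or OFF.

Norleucine is present, so VelJ is inactive.
ppGpp is absent, so TorA is active.
Quinate is present, so PurJ is inactive.
cAMP is absent, so LutC is active.
Ni²⁺ is present, so VelW is active.
Fuculose is present, so FenC is inactive.
Required activator VelJ is absent, so *pexZ* is not transcribed.

OFF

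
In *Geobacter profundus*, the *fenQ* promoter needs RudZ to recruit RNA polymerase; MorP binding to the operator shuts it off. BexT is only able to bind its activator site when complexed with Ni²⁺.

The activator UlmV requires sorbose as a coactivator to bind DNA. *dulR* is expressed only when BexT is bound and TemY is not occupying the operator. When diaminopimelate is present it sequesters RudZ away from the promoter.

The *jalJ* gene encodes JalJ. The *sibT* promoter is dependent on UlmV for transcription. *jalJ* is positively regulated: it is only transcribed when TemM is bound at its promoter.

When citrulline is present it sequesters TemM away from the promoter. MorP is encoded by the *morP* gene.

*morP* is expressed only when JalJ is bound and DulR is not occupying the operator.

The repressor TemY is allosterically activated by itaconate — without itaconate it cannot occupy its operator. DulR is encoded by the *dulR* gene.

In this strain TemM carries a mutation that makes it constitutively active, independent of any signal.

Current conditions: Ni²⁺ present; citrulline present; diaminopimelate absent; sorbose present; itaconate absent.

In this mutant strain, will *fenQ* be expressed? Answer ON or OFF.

Ni²⁺ is present, so BexT is active.
Itaconate is absent, so TemY is inactive.
No repressor is bound and BexT is active, so *dulR* is transcribed.
So DulR is produced and active.
TemM is constitutively active in this strain.
No repressor is bound and TemM is active, so *jalJ* is transcribed.
So JalJ is produced and active.
With repressor DulR bound, *morP* is not transcribed.
So MorP is not produced.
Diaminopimelate is absent, so RudZ is active.
No repressor is bound and RudZ is active, so *fenQ* is transcribed.

ON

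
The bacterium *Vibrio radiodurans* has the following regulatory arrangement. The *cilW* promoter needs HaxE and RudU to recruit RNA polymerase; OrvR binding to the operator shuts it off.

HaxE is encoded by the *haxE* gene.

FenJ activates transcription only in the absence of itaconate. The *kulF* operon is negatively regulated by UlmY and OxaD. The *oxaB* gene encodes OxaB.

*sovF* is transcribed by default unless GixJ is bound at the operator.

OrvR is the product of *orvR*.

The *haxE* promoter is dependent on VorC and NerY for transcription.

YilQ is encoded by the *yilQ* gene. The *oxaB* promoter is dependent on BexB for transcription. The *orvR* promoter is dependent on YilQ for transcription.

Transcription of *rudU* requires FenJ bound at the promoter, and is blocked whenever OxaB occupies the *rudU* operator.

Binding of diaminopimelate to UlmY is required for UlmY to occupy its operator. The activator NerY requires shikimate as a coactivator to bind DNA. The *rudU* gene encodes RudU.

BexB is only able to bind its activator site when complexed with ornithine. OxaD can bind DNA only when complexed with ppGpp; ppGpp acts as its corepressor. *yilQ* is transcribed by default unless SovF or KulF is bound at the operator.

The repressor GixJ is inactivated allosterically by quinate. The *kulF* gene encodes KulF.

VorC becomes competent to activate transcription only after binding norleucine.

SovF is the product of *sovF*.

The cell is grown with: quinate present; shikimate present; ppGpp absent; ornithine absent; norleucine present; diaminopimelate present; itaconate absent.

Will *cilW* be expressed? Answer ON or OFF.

Quinate is present, so GixJ is inactive.
With no repressor bound, *sovF* is transcribed.
So SovF is produced and active.
Diaminopimelate is present, so UlmY is active.
ppGpp is absent, so OxaD is inactive.
With repressor UlmY bound, *kulF* is not transcribed.
So KulF is not produced.
With repressor SovF bound, *yilQ* is not transcribed.
So YilQ is not produced.
Required activator YilQ is absent, so *orvR* is not transcribed.
So OrvR is not produced.
Norleucine is present, so VorC is active.
Shikimate is present, so NerY is active.
No repressor is bound and VorC and NerY are active, so *haxE* is transcribed.
So HaxE is produced and active.
Ornithine is absent, so BexB is inactive.
Required activator BexB is absent, so *oxaB* is not transcribed.
So OxaB is not produced.
Itaconate is absent, so FenJ is active.
No repressor is bound and FenJ is active, so *rudU* is transcribed.
So RudU is produced and active.
No repressor is bound and HaxE and RudU are active, so *cilW* is transcribed.

ON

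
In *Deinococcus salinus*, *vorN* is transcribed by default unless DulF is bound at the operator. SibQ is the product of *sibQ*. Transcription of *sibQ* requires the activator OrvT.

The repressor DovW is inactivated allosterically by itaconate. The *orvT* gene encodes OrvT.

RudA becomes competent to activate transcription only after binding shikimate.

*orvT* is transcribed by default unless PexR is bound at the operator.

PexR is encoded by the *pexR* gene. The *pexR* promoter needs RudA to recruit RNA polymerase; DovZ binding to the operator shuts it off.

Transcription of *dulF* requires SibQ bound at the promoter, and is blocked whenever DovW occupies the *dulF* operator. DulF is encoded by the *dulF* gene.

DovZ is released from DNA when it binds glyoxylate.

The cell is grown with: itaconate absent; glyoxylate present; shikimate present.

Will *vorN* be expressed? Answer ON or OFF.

ON

Shikimate is present, so RudA is active.
Glyoxylate is present, so DovZ is inactive.
No repressor is bound and RudA is active, so *pexR* is transcribed.
So PexR is produced and active.
With repressor PexR bound, *orvT* is not transcribed.
So OrvT is not produced.
Required activator OrvT is absent, so *sibQ* is not transcribed.
So SibQ is not produced.
Itaconate is absent, so DovW is active.
With repressor DovW bound, *dulF* is not transcribed.
So DulF is not produced.
With no repressor bound, *vorN* is transcribed.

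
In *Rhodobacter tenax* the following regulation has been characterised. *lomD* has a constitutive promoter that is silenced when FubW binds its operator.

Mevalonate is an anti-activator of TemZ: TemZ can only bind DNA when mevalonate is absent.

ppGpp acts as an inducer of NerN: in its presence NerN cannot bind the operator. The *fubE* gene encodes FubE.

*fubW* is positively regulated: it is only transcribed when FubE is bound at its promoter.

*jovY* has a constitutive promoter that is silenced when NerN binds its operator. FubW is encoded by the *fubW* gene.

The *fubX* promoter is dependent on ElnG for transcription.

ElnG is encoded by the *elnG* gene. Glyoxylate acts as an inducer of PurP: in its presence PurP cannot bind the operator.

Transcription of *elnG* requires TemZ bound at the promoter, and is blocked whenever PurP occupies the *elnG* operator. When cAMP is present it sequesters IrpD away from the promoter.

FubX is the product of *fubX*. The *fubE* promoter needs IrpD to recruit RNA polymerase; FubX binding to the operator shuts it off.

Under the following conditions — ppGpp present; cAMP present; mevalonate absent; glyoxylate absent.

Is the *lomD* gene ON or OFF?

ON

Mevalonate is absent, so TemZ is active.
Glyoxylate is absent, so PurP is active.
With repressor PurP bound, *elnG* is not transcribed.
So ElnG is not produced.
Required activator ElnG is absent, so *fubX* is not transcribed.
So FubX is not produced.
cAMP is present, so IrpD is inactive.
Required activator IrpD is absent, so *fubE* is not transcribed.
So FubE is not produced.
Required activator FubE is absent, so *fubW* is not transcribed.
So FubW is not produced.
With no repressor bound, *lomD* is transcribed.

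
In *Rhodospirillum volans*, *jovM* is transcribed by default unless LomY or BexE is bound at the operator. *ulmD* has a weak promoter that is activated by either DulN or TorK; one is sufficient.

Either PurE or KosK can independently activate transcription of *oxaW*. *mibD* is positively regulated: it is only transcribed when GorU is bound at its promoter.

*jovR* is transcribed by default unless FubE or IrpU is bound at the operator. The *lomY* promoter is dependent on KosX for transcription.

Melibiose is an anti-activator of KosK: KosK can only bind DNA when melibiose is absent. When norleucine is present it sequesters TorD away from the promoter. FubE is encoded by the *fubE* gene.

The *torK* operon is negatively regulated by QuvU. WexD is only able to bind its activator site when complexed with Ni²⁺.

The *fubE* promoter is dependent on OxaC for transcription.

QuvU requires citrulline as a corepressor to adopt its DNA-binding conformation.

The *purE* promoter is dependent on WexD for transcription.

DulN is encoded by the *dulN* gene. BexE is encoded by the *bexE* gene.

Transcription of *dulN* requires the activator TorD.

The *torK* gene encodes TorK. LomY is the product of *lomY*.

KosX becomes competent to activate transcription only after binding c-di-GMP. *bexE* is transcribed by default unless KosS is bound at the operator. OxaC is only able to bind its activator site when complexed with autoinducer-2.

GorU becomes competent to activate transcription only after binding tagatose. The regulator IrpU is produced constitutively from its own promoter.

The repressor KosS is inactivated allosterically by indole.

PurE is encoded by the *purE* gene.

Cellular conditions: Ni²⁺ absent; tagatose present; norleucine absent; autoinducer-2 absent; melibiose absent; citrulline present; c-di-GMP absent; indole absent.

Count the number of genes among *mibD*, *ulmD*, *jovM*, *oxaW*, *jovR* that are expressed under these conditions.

Tagatose is present, so GorU is active.
No repressor is bound and GorU is active, so *mibD* is transcribed.
→ *mibD* is ON.
Norleucine is absent, so TorD is active.
No repressor is bound and TorD is active, so *dulN* is transcribed.
So DulN is produced and active.
Citrulline is present, so QuvU is active.
With repressor QuvU bound, *torK* is not transcribed.
So TorK is not produced.
Activator DulN is present, so *ulmD* is transcribed.
→ *ulmD* is ON.
c-di-GMP is absent, so KosX is inactive.
Required activator KosX is absent, so *lomY* is not transcribed.
So LomY is not produced.
Indole is absent, so KosS is active.
With repressor KosS bound, *bexE* is not transcribed.
So BexE is not produced.
With no repressor bound, *jovM* is transcribed.
→ *jovM* is ON.
Ni²⁺ is absent, so WexD is inactive.
Required activator WexD is absent, so *purE* is not transcribed.
So PurE is not produced.
Melibiose is absent, so KosK is active.
Activator KosK is present, so *oxaW* is transcribed.
→ *oxaW* is ON.
Autoinducer-2 is absent, so OxaC is inactive.
Required activator OxaC is absent, so *fubE* is not transcribed.
So FubE is not produced.
IrpU is produced constitutively and is active.
With repressor IrpU bound, *jovR* is not transcribed.
→ *jovR* is OFF.
4 of the 5 genes are transcribed.

4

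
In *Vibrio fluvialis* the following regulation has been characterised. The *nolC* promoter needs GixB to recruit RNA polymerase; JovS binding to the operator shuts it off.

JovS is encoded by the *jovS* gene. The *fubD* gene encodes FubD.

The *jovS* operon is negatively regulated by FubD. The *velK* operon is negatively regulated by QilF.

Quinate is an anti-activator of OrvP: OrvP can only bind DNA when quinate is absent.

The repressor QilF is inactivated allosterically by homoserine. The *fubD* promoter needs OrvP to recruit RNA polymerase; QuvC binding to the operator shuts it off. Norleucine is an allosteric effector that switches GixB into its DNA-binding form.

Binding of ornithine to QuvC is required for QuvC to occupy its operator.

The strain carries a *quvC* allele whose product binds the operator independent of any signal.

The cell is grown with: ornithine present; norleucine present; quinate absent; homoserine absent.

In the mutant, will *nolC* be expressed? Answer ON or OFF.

Norleucine is present, so GixB is active.
Quinate is absent, so OrvP is active.
QuvC is constitutively active in this strain.
With repressor QuvC bound, *fubD* is not transcribed.
So FubD is not produced.
With no repressor bound, *jovS* is transcribed.
So JovS is produced and active.
With repressor JovS bound, *nolC* is not transcribed.

OFF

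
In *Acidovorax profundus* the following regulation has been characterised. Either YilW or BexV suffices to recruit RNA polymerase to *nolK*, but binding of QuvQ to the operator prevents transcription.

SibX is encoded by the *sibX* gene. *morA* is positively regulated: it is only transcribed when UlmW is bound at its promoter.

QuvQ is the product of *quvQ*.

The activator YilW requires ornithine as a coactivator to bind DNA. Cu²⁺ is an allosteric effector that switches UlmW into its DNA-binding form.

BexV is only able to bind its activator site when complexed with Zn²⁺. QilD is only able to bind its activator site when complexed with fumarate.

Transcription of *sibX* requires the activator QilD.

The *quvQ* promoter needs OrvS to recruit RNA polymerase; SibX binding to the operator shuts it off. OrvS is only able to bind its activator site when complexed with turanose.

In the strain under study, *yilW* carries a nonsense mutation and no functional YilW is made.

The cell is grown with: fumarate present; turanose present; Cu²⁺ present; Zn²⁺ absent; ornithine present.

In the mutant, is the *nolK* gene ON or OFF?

OFF

YilW is non-functional in this strain, so it has no effect.
Turanose is present, so OrvS is active.
Fumarate is present, so QilD is active.
No repressor is bound and QilD is active, so *sibX* is transcribed.
So SibX is produced and active.
With repressor SibX bound, *quvQ* is not transcribed.
So QuvQ is not produced.
Zn²⁺ is absent, so BexV is inactive.
No activator is available at the *nolK* promoter, so *nolK* is not transcribed.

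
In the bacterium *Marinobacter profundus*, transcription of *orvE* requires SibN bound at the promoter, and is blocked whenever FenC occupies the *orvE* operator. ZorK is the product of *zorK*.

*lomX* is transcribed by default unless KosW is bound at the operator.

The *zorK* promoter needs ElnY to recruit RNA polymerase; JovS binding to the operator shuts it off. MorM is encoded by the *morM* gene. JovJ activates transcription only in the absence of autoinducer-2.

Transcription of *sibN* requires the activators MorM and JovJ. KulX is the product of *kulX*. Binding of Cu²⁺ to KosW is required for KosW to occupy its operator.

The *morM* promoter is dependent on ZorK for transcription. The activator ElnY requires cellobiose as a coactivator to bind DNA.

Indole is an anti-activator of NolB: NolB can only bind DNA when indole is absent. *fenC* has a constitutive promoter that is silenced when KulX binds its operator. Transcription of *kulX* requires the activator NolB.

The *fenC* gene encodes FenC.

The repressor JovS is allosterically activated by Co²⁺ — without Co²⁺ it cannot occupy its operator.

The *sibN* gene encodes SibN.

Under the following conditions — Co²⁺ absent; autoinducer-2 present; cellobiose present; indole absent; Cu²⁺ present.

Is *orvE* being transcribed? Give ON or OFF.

OFF

Co²⁺ is absent, so JovS is inactive.
Cellobiose is present, so ElnY is active.
No repressor is bound and ElnY is active, so *zorK* is transcribed.
So ZorK is produced and active.
No repressor is bound and ZorK is active, so *morM* is transcribed.
So MorM is produced and active.
Autoinducer-2 is present, so JovJ is inactive.
Required activator JovJ is absent, so *sibN* is not transcribed.
So SibN is not produced.
Indole is absent, so NolB is active.
No repressor is bound and NolB is active, so *kulX* is transcribed.
So KulX is produced and active.
With repressor KulX bound, *fenC* is not transcribed.
So FenC is not produced.
Required activator SibN is absent, so *orvE* is not transcribed.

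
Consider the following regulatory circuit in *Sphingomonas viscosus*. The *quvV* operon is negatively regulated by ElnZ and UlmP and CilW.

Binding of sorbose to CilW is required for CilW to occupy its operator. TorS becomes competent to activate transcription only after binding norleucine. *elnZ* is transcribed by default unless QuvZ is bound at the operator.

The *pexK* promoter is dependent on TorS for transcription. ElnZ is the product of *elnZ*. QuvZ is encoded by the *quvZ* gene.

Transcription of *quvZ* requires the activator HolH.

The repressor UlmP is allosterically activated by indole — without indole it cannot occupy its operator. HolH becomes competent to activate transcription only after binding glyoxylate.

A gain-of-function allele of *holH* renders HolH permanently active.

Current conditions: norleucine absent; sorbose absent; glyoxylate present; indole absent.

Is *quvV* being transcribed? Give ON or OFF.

ON

HolH is constitutively active in this strain.
No repressor is bound and HolH is active, so *quvZ* is transcribed.
So QuvZ is produced and active.
With repressor QuvZ bound, *elnZ* is not transcribed.
So ElnZ is not produced.
Indole is absent, so UlmP is inactive.
Sorbose is absent, so CilW is inactive.
With no repressor bound, *quvV* is transcribed.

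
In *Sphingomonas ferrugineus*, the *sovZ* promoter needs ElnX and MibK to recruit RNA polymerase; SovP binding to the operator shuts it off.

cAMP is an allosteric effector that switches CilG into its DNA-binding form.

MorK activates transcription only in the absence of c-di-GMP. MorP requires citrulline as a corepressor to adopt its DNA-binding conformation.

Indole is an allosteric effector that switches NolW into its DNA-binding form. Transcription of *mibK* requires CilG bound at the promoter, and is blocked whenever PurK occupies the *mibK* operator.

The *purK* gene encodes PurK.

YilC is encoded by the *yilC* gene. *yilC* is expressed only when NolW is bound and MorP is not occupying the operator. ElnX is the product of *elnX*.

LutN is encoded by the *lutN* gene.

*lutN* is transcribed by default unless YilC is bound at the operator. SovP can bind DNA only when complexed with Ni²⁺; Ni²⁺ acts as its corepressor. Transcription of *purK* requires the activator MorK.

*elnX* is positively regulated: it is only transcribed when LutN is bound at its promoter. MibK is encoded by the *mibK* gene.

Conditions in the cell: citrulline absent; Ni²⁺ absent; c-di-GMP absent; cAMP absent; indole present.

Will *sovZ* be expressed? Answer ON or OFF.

OFF

Indole is present, so NolW is active.
Citrulline is absent, so MorP is inactive.
No repressor is bound and NolW is active, so *yilC* is transcribed.
So YilC is produced and active.
With repressor YilC bound, *lutN* is not transcribed.
So LutN is not produced.
Required activator LutN is absent, so *elnX* is not transcribed.
So ElnX is not produced.
Ni²⁺ is absent, so SovP is inactive.
c-di-GMP is absent, so MorK is active.
No repressor is bound and MorK is active, so *purK* is transcribed.
So PurK is produced and active.
cAMP is absent, so CilG is inactive.
With repressor PurK bound, *mibK* is not transcribed.
So MibK is not produced.
Required activator ElnX is absent, so *sovZ* is not transcribed.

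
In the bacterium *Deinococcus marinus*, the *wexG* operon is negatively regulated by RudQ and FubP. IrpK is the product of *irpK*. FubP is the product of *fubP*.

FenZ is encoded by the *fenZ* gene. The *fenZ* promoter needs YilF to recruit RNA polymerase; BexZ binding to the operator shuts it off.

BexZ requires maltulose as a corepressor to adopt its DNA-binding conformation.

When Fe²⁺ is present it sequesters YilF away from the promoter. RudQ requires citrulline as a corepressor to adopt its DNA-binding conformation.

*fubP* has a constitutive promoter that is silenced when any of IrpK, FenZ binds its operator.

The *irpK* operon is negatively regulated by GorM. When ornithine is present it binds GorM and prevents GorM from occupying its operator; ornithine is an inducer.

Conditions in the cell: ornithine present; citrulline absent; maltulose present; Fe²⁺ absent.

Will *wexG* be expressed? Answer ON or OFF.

ON

Citrulline is absent, so RudQ is inactive.
Ornithine is present, so GorM is inactive.
With no repressor bound, *irpK* is transcribed.
So IrpK is produced and active.
Fe²⁺ is absent, so YilF is active.
Maltulose is present, so BexZ is active.
With repressor BexZ bound, *fenZ* is not transcribed.
So FenZ is not produced.
With repressor IrpK bound, *fubP* is not transcribed.
So FubP is not produced.
With no repressor bound, *wexG* is transcribed.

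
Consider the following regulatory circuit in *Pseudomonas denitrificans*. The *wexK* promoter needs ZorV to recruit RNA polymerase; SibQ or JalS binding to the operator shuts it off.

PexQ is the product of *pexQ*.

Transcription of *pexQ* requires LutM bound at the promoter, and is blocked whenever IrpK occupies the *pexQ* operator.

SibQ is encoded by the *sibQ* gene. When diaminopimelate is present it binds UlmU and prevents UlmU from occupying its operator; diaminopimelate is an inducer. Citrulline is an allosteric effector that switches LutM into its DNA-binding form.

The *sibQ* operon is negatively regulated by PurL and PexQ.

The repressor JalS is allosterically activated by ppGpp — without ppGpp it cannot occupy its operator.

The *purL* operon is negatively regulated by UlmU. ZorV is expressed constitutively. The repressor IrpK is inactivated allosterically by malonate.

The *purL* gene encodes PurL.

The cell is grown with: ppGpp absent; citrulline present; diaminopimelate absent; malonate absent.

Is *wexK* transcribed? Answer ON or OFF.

OFF

Diaminopimelate is absent, so UlmU is active.
With repressor UlmU bound, *purL* is not transcribed.
So PurL is not produced.
Citrulline is present, so LutM is active.
Malonate is absent, so IrpK is active.
With repressor IrpK bound, *pexQ* is not transcribed.
So PexQ is not produced.
With no repressor bound, *sibQ* is transcribed.
So SibQ is produced and active.
ZorV is produced constitutively and is active.
ppGpp is absent, so JalS is inactive.
With repressor SibQ bound, *wexK* is not transcribed.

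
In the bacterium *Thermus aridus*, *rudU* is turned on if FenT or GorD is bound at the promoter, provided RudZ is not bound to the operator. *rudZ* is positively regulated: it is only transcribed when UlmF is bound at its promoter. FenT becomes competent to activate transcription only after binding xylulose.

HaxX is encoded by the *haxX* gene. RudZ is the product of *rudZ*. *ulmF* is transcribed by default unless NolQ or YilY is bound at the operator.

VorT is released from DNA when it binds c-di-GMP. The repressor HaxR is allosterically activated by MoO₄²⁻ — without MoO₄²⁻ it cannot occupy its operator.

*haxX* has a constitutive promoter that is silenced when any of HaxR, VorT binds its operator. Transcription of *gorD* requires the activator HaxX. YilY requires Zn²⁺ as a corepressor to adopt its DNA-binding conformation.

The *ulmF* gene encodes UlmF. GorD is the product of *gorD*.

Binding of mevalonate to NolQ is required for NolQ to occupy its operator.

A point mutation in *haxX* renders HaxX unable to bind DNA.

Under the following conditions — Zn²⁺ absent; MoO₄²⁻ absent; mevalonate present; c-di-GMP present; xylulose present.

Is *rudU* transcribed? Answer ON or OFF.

Xylulose is present, so FenT is active.
Mevalonate is present, so NolQ is active.
Zn²⁺ is absent, so YilY is inactive.
With repressor NolQ bound, *ulmF* is not transcribed.
So UlmF is not produced.
Required activator UlmF is absent, so *rudZ* is not transcribed.
So RudZ is not produced.
HaxX is non-functional in this strain, so it has no effect.
Required activator HaxX is absent, so *gorD* is not transcribed.
So GorD is not produced.
Activator FenT is present, so *rudU* is transcribed.

ON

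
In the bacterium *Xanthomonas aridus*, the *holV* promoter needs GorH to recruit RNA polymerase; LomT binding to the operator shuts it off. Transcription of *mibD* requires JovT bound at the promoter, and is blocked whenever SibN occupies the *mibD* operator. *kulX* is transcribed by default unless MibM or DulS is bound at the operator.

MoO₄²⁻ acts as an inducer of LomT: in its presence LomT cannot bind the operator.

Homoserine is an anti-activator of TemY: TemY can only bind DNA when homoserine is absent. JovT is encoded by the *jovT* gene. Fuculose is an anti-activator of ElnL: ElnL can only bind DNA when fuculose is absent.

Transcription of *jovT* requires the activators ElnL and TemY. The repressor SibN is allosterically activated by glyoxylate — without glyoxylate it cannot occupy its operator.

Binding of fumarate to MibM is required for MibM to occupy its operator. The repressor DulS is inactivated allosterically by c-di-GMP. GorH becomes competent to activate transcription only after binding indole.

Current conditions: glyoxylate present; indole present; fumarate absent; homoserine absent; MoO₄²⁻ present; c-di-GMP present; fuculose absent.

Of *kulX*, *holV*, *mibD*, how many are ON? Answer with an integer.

2

Fumarate is absent, so MibM is inactive.
c-di-GMP is present, so DulS is inactive.
With no repressor bound, *kulX* is transcribed.
→ *kulX* is ON.
Indole is present, so GorH is active.
MoO₄²⁻ is present, so LomT is inactive.
No repressor is bound and GorH is active, so *holV* is transcribed.
→ *holV* is ON.
Fuculose is absent, so ElnL is active.
Homoserine is absent, so TemY is active.
No repressor is bound and ElnL and TemY are active, so *jovT* is transcribed.
So JovT is produced and active.
Glyoxylate is present, so SibN is active.
With repressor SibN bound, *mibD* is not transcribed.
→ *mibD* is OFF.
2 of the 3 genes are transcribed.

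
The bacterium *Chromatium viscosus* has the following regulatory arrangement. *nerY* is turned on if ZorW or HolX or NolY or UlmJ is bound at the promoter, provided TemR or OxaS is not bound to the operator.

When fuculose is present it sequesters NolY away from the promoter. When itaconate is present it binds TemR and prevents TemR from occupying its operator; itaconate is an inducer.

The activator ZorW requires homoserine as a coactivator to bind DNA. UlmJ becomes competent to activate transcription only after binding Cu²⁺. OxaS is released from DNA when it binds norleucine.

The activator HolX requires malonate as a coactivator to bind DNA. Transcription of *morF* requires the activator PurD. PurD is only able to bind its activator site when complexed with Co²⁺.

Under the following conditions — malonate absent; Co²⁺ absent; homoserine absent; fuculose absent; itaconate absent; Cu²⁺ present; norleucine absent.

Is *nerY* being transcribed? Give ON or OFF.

OFF

Itaconate is absent, so TemR is active.
Norleucine is absent, so OxaS is active.
Homoserine is absent, so ZorW is inactive.
Malonate is absent, so HolX is inactive.
Fuculose is absent, so NolY is active.
Cu²⁺ is present, so UlmJ is active.
With repressor TemR bound, *nerY* is not transcribed.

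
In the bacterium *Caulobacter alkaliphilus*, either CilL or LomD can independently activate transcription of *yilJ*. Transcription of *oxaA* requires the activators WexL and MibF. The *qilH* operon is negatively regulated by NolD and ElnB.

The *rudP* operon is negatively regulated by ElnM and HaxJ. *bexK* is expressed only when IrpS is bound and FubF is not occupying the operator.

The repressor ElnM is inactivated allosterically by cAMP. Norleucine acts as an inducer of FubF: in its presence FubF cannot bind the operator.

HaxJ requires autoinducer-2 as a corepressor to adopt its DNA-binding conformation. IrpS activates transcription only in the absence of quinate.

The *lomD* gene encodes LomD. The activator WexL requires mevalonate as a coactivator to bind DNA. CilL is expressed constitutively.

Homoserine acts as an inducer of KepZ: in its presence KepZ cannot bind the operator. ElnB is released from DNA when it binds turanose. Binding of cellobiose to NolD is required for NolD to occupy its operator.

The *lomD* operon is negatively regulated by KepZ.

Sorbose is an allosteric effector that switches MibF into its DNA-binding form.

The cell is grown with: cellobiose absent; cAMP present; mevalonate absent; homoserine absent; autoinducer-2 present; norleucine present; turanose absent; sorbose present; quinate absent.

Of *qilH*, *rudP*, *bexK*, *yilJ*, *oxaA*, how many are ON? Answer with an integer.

Cellobiose is absent, so NolD is inactive.
Turanose is absent, so ElnB is active.
With repressor ElnB bound, *qilH* is not transcribed.
→ *qilH* is OFF.
cAMP is present, so ElnM is inactive.
Autoinducer-2 is present, so HaxJ is active.
With repressor HaxJ bound, *rudP* is not transcribed.
→ *rudP* is OFF.
Quinate is absent, so IrpS is active.
Norleucine is present, so FubF is inactive.
No repressor is bound and IrpS is active, so *bexK* is transcribed.
→ *bexK* is ON.
CilL is produced constitutively and is active.
Homoserine is absent, so KepZ is active.
With repressor KepZ bound, *lomD* is not transcribed.
So LomD is not produced.
Activator CilL is present, so *yilJ* is transcribed.
→ *yilJ* is ON.
Mevalonate is absent, so WexL is inactive.
Sorbose is present, so MibF is active.
Required activator WexL is absent, so *oxaA* is not transcribed.
→ *oxaA* is OFF.
2 of the 5 genes are transcribed.

2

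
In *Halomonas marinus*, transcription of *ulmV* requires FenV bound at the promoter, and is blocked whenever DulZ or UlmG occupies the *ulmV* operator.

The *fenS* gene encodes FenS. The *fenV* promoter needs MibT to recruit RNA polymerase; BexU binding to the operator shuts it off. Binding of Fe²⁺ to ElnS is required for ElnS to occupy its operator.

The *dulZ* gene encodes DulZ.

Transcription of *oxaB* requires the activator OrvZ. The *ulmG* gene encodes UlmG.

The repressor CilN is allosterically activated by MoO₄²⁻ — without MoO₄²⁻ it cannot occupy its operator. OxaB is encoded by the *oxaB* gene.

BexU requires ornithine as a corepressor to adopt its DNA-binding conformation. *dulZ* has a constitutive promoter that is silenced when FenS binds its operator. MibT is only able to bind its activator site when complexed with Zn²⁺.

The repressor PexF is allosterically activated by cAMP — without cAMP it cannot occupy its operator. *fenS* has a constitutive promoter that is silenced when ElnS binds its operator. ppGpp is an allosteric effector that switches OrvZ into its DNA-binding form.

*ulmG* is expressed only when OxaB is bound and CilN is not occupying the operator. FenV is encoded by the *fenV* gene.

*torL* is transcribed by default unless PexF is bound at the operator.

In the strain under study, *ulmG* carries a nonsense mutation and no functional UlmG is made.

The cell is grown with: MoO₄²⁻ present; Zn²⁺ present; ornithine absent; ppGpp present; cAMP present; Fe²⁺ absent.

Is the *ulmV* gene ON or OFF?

ON

Fe²⁺ is absent, so ElnS is inactive.
With no repressor bound, *fenS* is transcribed.
So FenS is produced and active.
With repressor FenS bound, *dulZ* is not transcribed.
So DulZ is not produced.
Zn²⁺ is present, so MibT is active.
Ornithine is absent, so BexU is inactive.
No repressor is bound and MibT is active, so *fenV* is transcribed.
So FenV is produced and active.
UlmG is non-functional in this strain, so it has no effect.
No repressor is bound and FenV is active, so *ulmV* is transcribed.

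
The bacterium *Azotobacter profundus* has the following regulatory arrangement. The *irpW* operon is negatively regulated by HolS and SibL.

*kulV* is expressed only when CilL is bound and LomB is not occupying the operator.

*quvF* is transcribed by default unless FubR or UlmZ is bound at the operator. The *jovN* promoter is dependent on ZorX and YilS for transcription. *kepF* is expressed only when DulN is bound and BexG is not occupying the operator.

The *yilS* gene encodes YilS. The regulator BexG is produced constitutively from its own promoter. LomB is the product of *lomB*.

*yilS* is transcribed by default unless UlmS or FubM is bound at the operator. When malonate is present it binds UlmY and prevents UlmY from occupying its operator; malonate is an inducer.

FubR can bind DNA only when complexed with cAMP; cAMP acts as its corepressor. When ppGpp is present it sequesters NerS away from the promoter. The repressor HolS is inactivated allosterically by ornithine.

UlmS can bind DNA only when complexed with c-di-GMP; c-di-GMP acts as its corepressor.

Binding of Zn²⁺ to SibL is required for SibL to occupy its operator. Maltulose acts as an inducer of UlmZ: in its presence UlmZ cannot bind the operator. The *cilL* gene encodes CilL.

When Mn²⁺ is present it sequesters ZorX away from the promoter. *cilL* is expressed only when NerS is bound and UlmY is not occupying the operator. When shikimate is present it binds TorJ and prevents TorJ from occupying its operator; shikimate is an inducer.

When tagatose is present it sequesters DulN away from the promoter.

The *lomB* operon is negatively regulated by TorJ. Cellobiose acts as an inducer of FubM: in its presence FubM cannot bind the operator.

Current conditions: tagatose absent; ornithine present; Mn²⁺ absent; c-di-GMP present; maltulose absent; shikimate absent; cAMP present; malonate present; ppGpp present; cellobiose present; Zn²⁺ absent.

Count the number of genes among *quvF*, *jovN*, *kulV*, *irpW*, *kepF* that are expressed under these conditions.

cAMP is present, so FubR is active.
Maltulose is absent, so UlmZ is active.
With repressor FubR bound, *quvF* is not transcribed.
→ *quvF* is OFF.
Mn²⁺ is absent, so ZorX is active.
c-di-GMP is present, so UlmS is active.
Cellobiose is present, so FubM is inactive.
With repressor UlmS bound, *yilS* is not transcribed.
So YilS is not produced.
Required activator YilS is absent, so *jovN* is not transcribed.
→ *jovN* is OFF.
ppGpp is present, so NerS is inactive.
Malonate is present, so UlmY is inactive.
Required activator NerS is absent, so *cilL* is not transcribed.
So CilL is not produced.
Shikimate is absent, so TorJ is active.
With repressor TorJ bound, *lomB* is not transcribed.
So LomB is not produced.
Required activator CilL is absent, so *kulV* is not transcribed.
→ *kulV* is OFF.
Ornithine is present, so HolS is inactive.
Zn²⁺ is absent, so SibL is inactive.
With no repressor bound, *irpW* is transcribed.
→ *irpW* is ON.
BexG is produced constitutively and is active.
Tagatose is absent, so DulN is active.
With repressor BexG bound, *kepF* is not transcribed.
→ *kepF* is OFF.
1 of the 5 genes is transcribed.

1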